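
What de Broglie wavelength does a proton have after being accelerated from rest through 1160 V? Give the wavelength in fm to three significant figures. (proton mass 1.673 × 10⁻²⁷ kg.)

λ = 840 fm

KE = eV = 1.602 × 10⁻¹⁹ × 1160 = 1.858 × 10⁻¹⁶ J.
p = √(2mKE) = √(2 × 1.673 × 10⁻²⁷ × 1.858 × 10⁻¹⁶) = 7.885 × 10⁻²² kg·m/s.
λ = h/p = 6.626 × 10⁻³⁴ / 7.885 × 10⁻²² = 8.40 × 10⁻¹³ m = 840 fm.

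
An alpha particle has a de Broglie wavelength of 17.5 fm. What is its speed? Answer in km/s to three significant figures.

p = h/λ = 6.626 × 10⁻³⁴ / 1.750 × 10⁻¹⁴ = 3.786 × 10⁻²⁰ kg·m/s.
v = p/m = 3.786 × 10⁻²⁰ / 6.645 × 10⁻²⁷ = 5.70 × 10⁶ m/s = 5700 km/s.

v = 5700 km/s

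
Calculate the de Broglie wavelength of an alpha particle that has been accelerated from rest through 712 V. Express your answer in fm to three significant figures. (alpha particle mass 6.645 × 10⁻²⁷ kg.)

KE = 2eV = 2 × 1.602 × 10⁻¹⁹ × 712.0 = 2.281 × 10⁻¹⁶ J.
p = √(2mKE) = √(2 × 6.645 × 10⁻²⁷ × 2.281 × 10⁻¹⁶) = 1.741 × 10⁻²¹ kg·m/s.
λ = h/p = 6.626 × 10⁻³⁴ / 1.741 × 10⁻²¹ = 3.81 × 10⁻¹³ m = 381 fm.

λ = 381 fm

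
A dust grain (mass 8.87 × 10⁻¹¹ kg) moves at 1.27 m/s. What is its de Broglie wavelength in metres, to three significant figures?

p = mv = 8.87 × 10⁻¹¹ × 1.27 = 1.126 × 10⁻¹⁰ kg·m/s.
λ = h/p = 6.626 × 10⁻³⁴ / 1.126 × 10⁻¹⁰ = 5.88 × 10⁻²⁴ m.

λ = 5.88 × 10⁻²⁴ m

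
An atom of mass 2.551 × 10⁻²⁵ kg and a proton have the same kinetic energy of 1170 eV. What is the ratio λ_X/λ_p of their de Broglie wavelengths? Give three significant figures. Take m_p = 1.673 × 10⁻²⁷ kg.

λ_X/λ_p = 0.0810

At fixed KE, p = √(2mKE) so λ = h/p ∝ 1/√m.
λ_X/λ_p = √(m_p/m_X) = √(1.673 × 10⁻²⁷/2.551 × 10⁻²⁵) = √(6.558 × 10⁻³) = 0.0810.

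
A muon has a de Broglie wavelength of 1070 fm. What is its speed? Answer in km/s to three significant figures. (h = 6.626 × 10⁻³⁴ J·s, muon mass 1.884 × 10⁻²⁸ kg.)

v = 3290 km/s

p = h/λ = 6.626 × 10⁻³⁴ / 1.070 × 10⁻¹² = 6.193 × 10⁻²² kg·m/s.
v = p/m = 6.193 × 10⁻²² / 1.884 × 10⁻²⁸ = 3.29 × 10⁶ m/s = 3290 km/s.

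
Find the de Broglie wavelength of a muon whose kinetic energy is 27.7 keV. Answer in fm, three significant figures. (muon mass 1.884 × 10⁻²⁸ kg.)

λ = 512 fm

KE = 27.7 keV = 4.438 × 10⁻¹⁵ J.
p = √(2mKE) = √(2 × 1.884 × 10⁻²⁸ × 4.438 × 10⁻¹⁵) = 1.293 × 10⁻²¹ kg·m/s.
λ = h/p = 6.626 × 10⁻³⁴ / 1.293 × 10⁻²¹ = 5.12 × 10⁻¹³ m = 512 fm.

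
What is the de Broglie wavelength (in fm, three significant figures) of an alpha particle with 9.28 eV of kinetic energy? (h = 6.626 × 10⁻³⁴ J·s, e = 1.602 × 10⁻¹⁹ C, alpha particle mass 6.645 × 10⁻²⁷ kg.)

λ = 4710 fm

KE = 9.28 eV = 1.487 × 10⁻¹⁸ J.
p = √(2mKE) = √(2 × 6.645 × 10⁻²⁷ × 1.487 × 10⁻¹⁸) = 1.406 × 10⁻²² kg·m/s.
λ = h/p = 6.626 × 10⁻³⁴ / 1.406 × 10⁻²² = 4.71 × 10⁻¹² m = 4710 fm.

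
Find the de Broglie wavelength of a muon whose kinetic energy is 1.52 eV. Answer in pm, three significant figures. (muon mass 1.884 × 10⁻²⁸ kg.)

KE = 1.52 eV = 2.435 × 10⁻¹⁹ J.
p = √(2mKE) = √(2 × 1.884 × 10⁻²⁸ × 2.435 × 10⁻¹⁹) = 9.579 × 10⁻²⁴ kg·m/s.
λ = h/p = 6.626 × 10⁻³⁴ / 9.579 × 10⁻²⁴ = 6.92 × 10⁻¹¹ m = 69.2 pm.

λ = 69.2 pm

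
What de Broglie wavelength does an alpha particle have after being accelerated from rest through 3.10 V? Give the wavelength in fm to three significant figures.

λ = 5770 fm

KE = 2eV = 2 × 1.602 × 10⁻¹⁹ × 3.100 = 9.932 × 10⁻¹⁹ J.
p = √(2mKE) = √(2 × 6.645 × 10⁻²⁷ × 9.932 × 10⁻¹⁹) = 1.149 × 10⁻²² kg·m/s.
λ = h/p = 6.626 × 10⁻³⁴ / 1.149 × 10⁻²² = 5.77 × 10⁻¹² m = 5770 fm.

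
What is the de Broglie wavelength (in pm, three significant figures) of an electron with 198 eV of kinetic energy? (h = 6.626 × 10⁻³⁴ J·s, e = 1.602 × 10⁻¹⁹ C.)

λ = 87.2 pm

KE = 198 eV = 3.172 × 10⁻¹⁷ J.
p = √(2mKE) = √(2 × 9.109 × 10⁻³¹ × 3.172 × 10⁻¹⁷) = 7.602 × 10⁻²⁴ kg·m/s.
λ = h/p = 6.626 × 10⁻³⁴ / 7.602 × 10⁻²⁴ = 8.72 × 10⁻¹¹ m = 87.2 pm.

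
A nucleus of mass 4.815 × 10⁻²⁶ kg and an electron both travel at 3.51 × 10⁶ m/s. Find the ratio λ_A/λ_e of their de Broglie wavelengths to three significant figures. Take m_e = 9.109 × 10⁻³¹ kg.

At fixed v, p = mv so λ = h/(mv) ∝ 1/m.
λ_A/λ_e = m_e/m_A = 9.109 × 10⁻³¹/4.815 × 10⁻²⁶ = 1.89 × 10⁻⁵.

λ_A/λ_e = 1.89 × 10⁻⁵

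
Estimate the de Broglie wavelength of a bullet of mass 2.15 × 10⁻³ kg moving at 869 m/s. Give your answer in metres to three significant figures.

p = mv = 2.15 × 10⁻³ × 869 = 1.868 kg·m/s.
λ = h/p = 6.626 × 10⁻³⁴ / 1.868 = 3.55 × 10⁻³⁴ m.

λ = 3.55 × 10⁻³⁴ m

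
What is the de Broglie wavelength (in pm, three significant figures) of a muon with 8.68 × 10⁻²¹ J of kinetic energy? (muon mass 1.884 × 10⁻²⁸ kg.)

p = √(2mKE) = √(2 × 1.884 × 10⁻²⁸ × 8.680 × 10⁻²¹) = 1.808 × 10⁻²⁴ kg·m/s.
λ = h/p = 6.626 × 10⁻³⁴ / 1.808 × 10⁻²⁴ = 3.66 × 10⁻¹⁰ m = 366 pm.

λ = 366 pm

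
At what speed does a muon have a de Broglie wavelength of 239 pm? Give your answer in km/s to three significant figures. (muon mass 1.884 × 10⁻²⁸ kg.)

p = h/λ = 6.626 × 10⁻³⁴ / 2.390 × 10⁻¹⁰ = 2.772 × 10⁻²⁴ kg·m/s.
v = p/m = 2.772 × 10⁻²⁴ / 1.884 × 10⁻²⁸ = 1.47 × 10⁴ m/s = 14.7 km/s.

v = 14.7 km/s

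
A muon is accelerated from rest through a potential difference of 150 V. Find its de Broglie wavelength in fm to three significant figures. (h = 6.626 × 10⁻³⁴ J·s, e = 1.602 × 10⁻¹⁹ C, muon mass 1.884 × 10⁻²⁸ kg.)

KE = eV = 1.602 × 10⁻¹⁹ × 150.0 = 2.403 × 10⁻¹⁷ J.
p = √(2mKE) = √(2 × 1.884 × 10⁻²⁸ × 2.403 × 10⁻¹⁷) = 9.516 × 10⁻²³ kg·m/s.
λ = h/p = 6.626 × 10⁻³⁴ / 9.516 × 10⁻²³ = 6.96 × 10⁻¹² m = 6960 fm.

λ = 6960 fm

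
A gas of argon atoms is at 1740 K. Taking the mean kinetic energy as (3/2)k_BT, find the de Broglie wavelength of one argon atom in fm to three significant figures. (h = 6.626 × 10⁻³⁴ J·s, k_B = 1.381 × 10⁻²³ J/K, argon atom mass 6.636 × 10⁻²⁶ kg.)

λ = 9580 fm

KE = (3/2)k_BT = 1.5 × 1.381 × 10⁻²³ × 1740 = 3.604 × 10⁻²⁰ J.
p = √(2mKE) = √(2 × 6.636 × 10⁻²⁶ × 3.604 × 10⁻²⁰) = 6.916 × 10⁻²³ kg·m/s.
λ = h/p = 9.58 × 10⁻¹² m = 9580 fm.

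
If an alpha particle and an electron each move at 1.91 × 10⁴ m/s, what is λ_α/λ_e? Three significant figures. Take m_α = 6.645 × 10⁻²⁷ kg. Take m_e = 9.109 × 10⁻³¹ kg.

At fixed v, p = mv so λ = h/(mv) ∝ 1/m.
λ_α/λ_e = m_e/m_α = 9.109 × 10⁻³¹/6.645 × 10⁻²⁷ = 1.37 × 10⁻⁴.

λ_α/λ_e = 1.37 × 10⁻⁴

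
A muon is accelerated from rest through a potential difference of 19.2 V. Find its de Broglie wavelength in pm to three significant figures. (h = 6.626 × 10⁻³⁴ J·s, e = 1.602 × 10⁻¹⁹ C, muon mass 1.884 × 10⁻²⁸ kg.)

KE = eV = 1.602 × 10⁻¹⁹ × 19.20 = 3.076 × 10⁻¹⁸ J.
p = √(2mKE) = √(2 × 1.884 × 10⁻²⁸ × 3.076 × 10⁻¹⁸) = 3.404 × 10⁻²³ kg·m/s.
λ = h/p = 6.626 × 10⁻³⁴ / 3.404 × 10⁻²³ = 1.95 × 10⁻¹¹ m = 19.5 pm.

λ = 19.5 pm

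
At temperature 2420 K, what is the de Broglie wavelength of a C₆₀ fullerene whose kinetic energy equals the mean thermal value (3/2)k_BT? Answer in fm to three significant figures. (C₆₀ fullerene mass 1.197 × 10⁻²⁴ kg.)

λ = 1910 fm

KE = (3/2)k_BT = 1.5 × 1.381 × 10⁻²³ × 2420 = 5.013 × 10⁻²⁰ J.
p = √(2mKE) = √(2 × 1.197 × 10⁻²⁴ × 5.013 × 10⁻²⁰) = 3.464 × 10⁻²² kg·m/s.
λ = h/p = 1.91 × 10⁻¹² m = 1910 fm.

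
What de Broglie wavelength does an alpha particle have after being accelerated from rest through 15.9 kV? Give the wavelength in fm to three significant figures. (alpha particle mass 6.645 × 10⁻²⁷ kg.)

λ = 80.5 fm

KE = 2eV = 2 × 1.602 × 10⁻¹⁹ × 1.590 × 10⁴ = 5.094 × 10⁻¹⁵ J.
p = √(2mKE) = √(2 × 6.645 × 10⁻²⁷ × 5.094 × 10⁻¹⁵) = 8.228 × 10⁻²¹ kg·m/s.
λ = h/p = 6.626 × 10⁻³⁴ / 8.228 × 10⁻²¹ = 8.05 × 10⁻¹⁴ m = 80.5 fm.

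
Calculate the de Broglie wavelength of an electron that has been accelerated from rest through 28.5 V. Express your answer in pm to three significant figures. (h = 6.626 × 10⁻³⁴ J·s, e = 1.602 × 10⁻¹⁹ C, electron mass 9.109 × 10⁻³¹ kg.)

λ = 230 pm

KE = eV = 1.602 × 10⁻¹⁹ × 28.50 = 4.566 × 10⁻¹⁸ J.
p = √(2mKE) = √(2 × 9.109 × 10⁻³¹ × 4.566 × 10⁻¹⁸) = 2.884 × 10⁻²⁴ kg·m/s.
λ = h/p = 6.626 × 10⁻³⁴ / 2.884 × 10⁻²⁴ = 2.30 × 10⁻¹⁰ m = 230 pm.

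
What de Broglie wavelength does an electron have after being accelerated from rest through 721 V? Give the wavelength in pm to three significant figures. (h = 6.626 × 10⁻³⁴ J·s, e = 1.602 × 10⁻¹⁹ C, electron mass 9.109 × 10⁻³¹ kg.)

λ = 45.7 pm

KE = eV = 1.602 × 10⁻¹⁹ × 721.0 = 1.155 × 10⁻¹⁶ J.
p = √(2mKE) = √(2 × 9.109 × 10⁻³¹ × 1.155 × 10⁻¹⁶) = 1.451 × 10⁻²³ kg·m/s.
λ = h/p = 6.626 × 10⁻³⁴ / 1.451 × 10⁻²³ = 4.57 × 10⁻¹¹ m = 45.7 pm.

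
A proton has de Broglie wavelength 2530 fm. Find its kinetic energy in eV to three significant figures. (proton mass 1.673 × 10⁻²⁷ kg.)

p = h/λ = 6.626 × 10⁻³⁴ / 2.530 × 10⁻¹² = 2.619 × 10⁻²² kg·m/s.
KE = p²/(2m) = (2.619 × 10⁻²²)² / (2 × 1.673 × 10⁻²⁷) = 2.050 × 10⁻¹⁷ J = 128 eV.

KE = 128 eV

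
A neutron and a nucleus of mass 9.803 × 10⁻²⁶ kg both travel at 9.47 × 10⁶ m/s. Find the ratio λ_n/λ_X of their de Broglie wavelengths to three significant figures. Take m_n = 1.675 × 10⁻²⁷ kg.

λ_n/λ_X = 58.5

At fixed v, p = mv so λ = h/(mv) ∝ 1/m.
λ_n/λ_X = m_X/m_n = 9.803 × 10⁻²⁶/1.675 × 10⁻²⁷ = 58.5.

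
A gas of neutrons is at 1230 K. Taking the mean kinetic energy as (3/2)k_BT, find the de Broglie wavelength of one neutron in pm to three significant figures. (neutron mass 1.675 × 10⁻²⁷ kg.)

λ = 71.7 pm

KE = (3/2)k_BT = 1.5 × 1.381 × 10⁻²³ × 1230 = 2.548 × 10⁻²⁰ J.
p = √(2mKE) = √(2 × 1.675 × 10⁻²⁷ × 2.548 × 10⁻²⁰) = 9.239 × 10⁻²⁴ kg·m/s.
λ = h/p = 7.17 × 10⁻¹¹ m = 71.7 pm.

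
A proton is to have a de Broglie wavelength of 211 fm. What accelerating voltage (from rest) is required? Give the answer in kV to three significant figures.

V = 18.4 kV

p = h/λ = 6.626 × 10⁻³⁴ / 2.110 × 10⁻¹³ = 3.140 × 10⁻²¹ kg·m/s.
KE = p²/(2m) = 2.947 × 10⁻¹⁵ J.
V = KE/e = 2.947 × 10⁻¹⁵ / (1.602 × 10⁻¹⁹) = 18.4 kV.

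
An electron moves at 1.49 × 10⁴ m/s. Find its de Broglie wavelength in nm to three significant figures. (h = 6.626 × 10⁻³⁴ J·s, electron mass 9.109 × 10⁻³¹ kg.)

p = mv = 9.109 × 10⁻³¹ × 1.49 × 10⁴ = 1.357 × 10⁻²⁶ kg·m/s.
λ = h/p = 6.626 × 10⁻³⁴ / 1.357 × 10⁻²⁶ = 4.88 × 10⁻⁸ m = 48.8 nm.

λ = 48.8 nm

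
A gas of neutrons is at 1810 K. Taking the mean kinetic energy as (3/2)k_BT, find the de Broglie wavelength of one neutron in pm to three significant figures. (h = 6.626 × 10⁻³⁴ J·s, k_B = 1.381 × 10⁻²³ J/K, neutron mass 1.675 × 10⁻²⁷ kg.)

λ = 59.1 pm

KE = (3/2)k_BT = 1.5 × 1.381 × 10⁻²³ × 1810 = 3.749 × 10⁻²⁰ J.
p = √(2mKE) = √(2 × 1.675 × 10⁻²⁷ × 3.749 × 10⁻²⁰) = 1.121 × 10⁻²³ kg·m/s.
λ = h/p = 5.91 × 10⁻¹¹ m = 59.1 pm.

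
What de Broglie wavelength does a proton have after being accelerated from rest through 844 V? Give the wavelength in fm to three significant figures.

λ = 985 fm

KE = eV = 1.602 × 10⁻¹⁹ × 844.0 = 1.352 × 10⁻¹⁶ J.
p = √(2mKE) = √(2 × 1.673 × 10⁻²⁷ × 1.352 × 10⁻¹⁶) = 6.726 × 10⁻²² kg·m/s.
λ = h/p = 6.626 × 10⁻³⁴ / 6.726 × 10⁻²² = 9.85 × 10⁻¹³ m = 985 fm.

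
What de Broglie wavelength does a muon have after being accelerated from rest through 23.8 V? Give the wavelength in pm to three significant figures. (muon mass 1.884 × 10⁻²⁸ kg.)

KE = eV = 1.602 × 10⁻¹⁹ × 23.80 = 3.813 × 10⁻¹⁸ J.
p = √(2mKE) = √(2 × 1.884 × 10⁻²⁸ × 3.813 × 10⁻¹⁸) = 3.790 × 10⁻²³ kg·m/s.
λ = h/p = 6.626 × 10⁻³⁴ / 3.790 × 10⁻²³ = 1.75 × 10⁻¹¹ m = 17.5 pm.

λ = 17.5 pm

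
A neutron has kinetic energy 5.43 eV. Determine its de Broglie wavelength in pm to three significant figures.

λ = 12.3 pm

KE = 5.43 eV = 8.699 × 10⁻¹⁹ J.
p = √(2mKE) = √(2 × 1.675 × 10⁻²⁷ × 8.699 × 10⁻¹⁹) = 5.398 × 10⁻²³ kg·m/s.
λ = h/p = 6.626 × 10⁻³⁴ / 5.398 × 10⁻²³ = 1.23 × 10⁻¹¹ m = 12.3 pm.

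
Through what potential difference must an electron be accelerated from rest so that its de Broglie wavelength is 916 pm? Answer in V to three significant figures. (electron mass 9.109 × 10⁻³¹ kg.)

V = 1.79 V

p = h/λ = 6.626 × 10⁻³⁴ / 9.160 × 10⁻¹⁰ = 7.234 × 10⁻²⁵ kg·m/s.
KE = p²/(2m) = 2.872 × 10⁻¹⁹ J.
V = KE/e = 2.872 × 10⁻¹⁹ / (1.602 × 10⁻¹⁹) = 1.79 V.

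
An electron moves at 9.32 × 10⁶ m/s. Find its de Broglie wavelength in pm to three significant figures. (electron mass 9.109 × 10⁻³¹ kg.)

λ = 78.0 pm

p = mv = 9.109 × 10⁻³¹ × 9.32 × 10⁶ = 8.490 × 10⁻²⁴ kg·m/s.
λ = h/p = 6.626 × 10⁻³⁴ / 8.490 × 10⁻²⁴ = 7.80 × 10⁻¹¹ m = 78.0 pm.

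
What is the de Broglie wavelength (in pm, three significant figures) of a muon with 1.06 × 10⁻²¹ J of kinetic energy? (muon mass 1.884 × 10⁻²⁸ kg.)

p = √(2mKE) = √(2 × 1.884 × 10⁻²⁸ × 1.060 × 10⁻²¹) = 6.320 × 10⁻²⁵ kg·m/s.
λ = h/p = 6.626 × 10⁻³⁴ / 6.320 × 10⁻²⁵ = 1.05 × 10⁻⁹ m = 1050 pm.

λ = 1050 pm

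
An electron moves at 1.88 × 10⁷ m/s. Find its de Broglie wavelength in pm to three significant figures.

λ = 38.7 pm

p = mv = 9.109 × 10⁻³¹ × 1.88 × 10⁷ = 1.712 × 10⁻²³ kg·m/s.
λ = h/p = 6.626 × 10⁻³⁴ / 1.712 × 10⁻²³ = 3.87 × 10⁻¹¹ m = 38.7 pm.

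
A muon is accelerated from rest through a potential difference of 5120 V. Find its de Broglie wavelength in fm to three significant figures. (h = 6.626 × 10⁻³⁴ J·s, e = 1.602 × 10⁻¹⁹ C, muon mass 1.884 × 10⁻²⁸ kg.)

λ = 1190 fm

KE = eV = 1.602 × 10⁻¹⁹ × 5120 = 8.202 × 10⁻¹⁶ J.
p = √(2mKE) = √(2 × 1.884 × 10⁻²⁸ × 8.202 × 10⁻¹⁶) = 5.559 × 10⁻²² kg·m/s.
λ = h/p = 6.626 × 10⁻³⁴ / 5.559 × 10⁻²² = 1.19 × 10⁻¹² m = 1190 fm.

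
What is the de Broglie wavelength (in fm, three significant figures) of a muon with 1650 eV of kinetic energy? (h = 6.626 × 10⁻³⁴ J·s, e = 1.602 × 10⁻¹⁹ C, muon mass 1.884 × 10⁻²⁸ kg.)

KE = 1650 eV = 2.643 × 10⁻¹⁶ J.
p = √(2mKE) = √(2 × 1.884 × 10⁻²⁸ × 2.643 × 10⁻¹⁶) = 3.156 × 10⁻²² kg·m/s.
λ = h/p = 6.626 × 10⁻³⁴ / 3.156 × 10⁻²² = 2.10 × 10⁻¹² m = 2100 fm.

λ = 2100 fm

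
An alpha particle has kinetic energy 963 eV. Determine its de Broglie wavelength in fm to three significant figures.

λ = 463 fm

KE = 963 eV = 1.543 × 10⁻¹⁶ J.
p = √(2mKE) = √(2 × 6.645 × 10⁻²⁷ × 1.543 × 10⁻¹⁶) = 1.432 × 10⁻²¹ kg·m/s.
λ = h/p = 6.626 × 10⁻³⁴ / 1.432 × 10⁻²¹ = 4.63 × 10⁻¹³ m = 463 fm.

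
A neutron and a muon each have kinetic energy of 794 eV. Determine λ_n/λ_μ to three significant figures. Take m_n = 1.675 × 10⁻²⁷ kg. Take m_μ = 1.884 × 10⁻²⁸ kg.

At fixed KE, p = √(2mKE) so λ = h/p ∝ 1/√m.
λ_n/λ_μ = √(m_μ/m_n) = √(1.884 × 10⁻²⁸/1.675 × 10⁻²⁷) = √(0.1125) = 0.335.

λ_n/λ_μ = 0.335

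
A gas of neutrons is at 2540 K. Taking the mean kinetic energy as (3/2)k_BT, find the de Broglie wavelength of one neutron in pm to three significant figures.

λ = 49.9 pm

KE = (3/2)k_BT = 1.5 × 1.381 × 10⁻²³ × 2540 = 5.262 × 10⁻²⁰ J.
p = √(2mKE) = √(2 × 1.675 × 10⁻²⁷ × 5.262 × 10⁻²⁰) = 1.328 × 10⁻²³ kg·m/s.
λ = h/p = 4.99 × 10⁻¹¹ m = 49.9 pm.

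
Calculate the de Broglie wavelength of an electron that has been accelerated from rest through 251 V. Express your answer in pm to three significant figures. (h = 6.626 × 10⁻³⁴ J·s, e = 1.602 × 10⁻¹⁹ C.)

KE = eV = 1.602 × 10⁻¹⁹ × 251.0 = 4.021 × 10⁻¹⁷ J.
p = √(2mKE) = √(2 × 9.109 × 10⁻³¹ × 4.021 × 10⁻¹⁷) = 8.559 × 10⁻²⁴ kg·m/s.
λ = h/p = 6.626 × 10⁻³⁴ / 8.559 × 10⁻²⁴ = 7.74 × 10⁻¹¹ m = 77.4 pm.

λ = 77.4 pm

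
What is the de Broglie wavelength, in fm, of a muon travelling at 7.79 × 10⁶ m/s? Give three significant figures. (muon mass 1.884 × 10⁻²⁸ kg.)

p = mv = 1.884 × 10⁻²⁸ × 7.79 × 10⁶ = 1.468 × 10⁻²¹ kg·m/s.
λ = h/p = 6.626 × 10⁻³⁴ / 1.468 × 10⁻²¹ = 4.51 × 10⁻¹³ m = 451 fm.

λ = 451 fm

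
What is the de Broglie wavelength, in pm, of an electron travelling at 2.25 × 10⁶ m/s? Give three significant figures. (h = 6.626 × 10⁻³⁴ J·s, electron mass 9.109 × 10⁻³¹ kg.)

p = mv = 9.109 × 10⁻³¹ × 2.25 × 10⁶ = 2.050 × 10⁻²⁴ kg·m/s.
λ = h/p = 6.626 × 10⁻³⁴ / 2.050 × 10⁻²⁴ = 3.23 × 10⁻¹⁰ m = 323 pm.

λ = 323 pm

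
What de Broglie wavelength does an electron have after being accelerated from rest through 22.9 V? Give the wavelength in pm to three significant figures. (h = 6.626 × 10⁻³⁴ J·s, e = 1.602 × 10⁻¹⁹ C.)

λ = 256 pm

KE = eV = 1.602 × 10⁻¹⁹ × 22.90 = 3.669 × 10⁻¹⁸ J.
p = √(2mKE) = √(2 × 9.109 × 10⁻³¹ × 3.669 × 10⁻¹⁸) = 2.585 × 10⁻²⁴ kg·m/s.
λ = h/p = 6.626 × 10⁻³⁴ / 2.585 × 10⁻²⁴ = 2.56 × 10⁻¹⁰ m = 256 pm.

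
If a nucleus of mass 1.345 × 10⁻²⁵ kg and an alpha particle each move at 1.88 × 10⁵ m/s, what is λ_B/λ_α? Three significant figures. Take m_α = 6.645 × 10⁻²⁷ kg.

At fixed v, p = mv so λ = h/(mv) ∝ 1/m.
λ_B/λ_α = m_α/m_B = 6.645 × 10⁻²⁷/1.345 × 10⁻²⁵ = 0.0494.

λ_B/λ_α = 0.0494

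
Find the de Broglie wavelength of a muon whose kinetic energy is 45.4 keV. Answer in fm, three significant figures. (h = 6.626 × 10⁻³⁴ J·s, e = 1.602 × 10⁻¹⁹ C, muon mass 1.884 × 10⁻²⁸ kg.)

λ = 400 fm

KE = 45.4 keV = 7.273 × 10⁻¹⁵ J.
p = √(2mKE) = √(2 × 1.884 × 10⁻²⁸ × 7.273 × 10⁻¹⁵) = 1.655 × 10⁻²¹ kg·m/s.
λ = h/p = 6.626 × 10⁻³⁴ / 1.655 × 10⁻²¹ = 4.00 × 10⁻¹³ m = 400 fm.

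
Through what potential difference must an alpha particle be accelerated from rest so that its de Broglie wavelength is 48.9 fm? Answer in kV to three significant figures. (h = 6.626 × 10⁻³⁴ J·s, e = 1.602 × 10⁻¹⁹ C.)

V = 43.1 kV

p = h/λ = 6.626 × 10⁻³⁴ / 4.890 × 10⁻¹⁴ = 1.355 × 10⁻²⁰ kg·m/s.
KE = p²/(2m) = 1.382 × 10⁻¹⁴ J.
V = KE/2e = 1.382 × 10⁻¹⁴ / (2 × 1.602 × 10⁻¹⁹) = 43.1 kV.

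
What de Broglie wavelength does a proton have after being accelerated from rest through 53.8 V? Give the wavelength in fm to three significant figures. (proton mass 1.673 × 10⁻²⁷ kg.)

KE = eV = 1.602 × 10⁻¹⁹ × 53.80 = 8.619 × 10⁻¹⁸ J.
p = √(2mKE) = √(2 × 1.673 × 10⁻²⁷ × 8.619 × 10⁻¹⁸) = 1.698 × 10⁻²² kg·m/s.
λ = h/p = 6.626 × 10⁻³⁴ / 1.698 × 10⁻²² = 3.90 × 10⁻¹² m = 3900 fm.

λ = 3900 fm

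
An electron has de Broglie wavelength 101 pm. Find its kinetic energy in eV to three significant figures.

KE = 147 eV

p = h/λ = 6.626 × 10⁻³⁴ / 1.010 × 10⁻¹⁰ = 6.560 × 10⁻²⁴ kg·m/s.
KE = p²/(2m) = (6.560 × 10⁻²⁴)² / (2 × 9.109 × 10⁻³¹) = 2.362 × 10⁻¹⁷ J = 147 eV.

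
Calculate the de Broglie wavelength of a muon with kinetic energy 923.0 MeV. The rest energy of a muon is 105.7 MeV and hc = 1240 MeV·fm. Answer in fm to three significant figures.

Total energy E = KE + m₀c² = 923.0 + 105.7 = 1028.7 MeV.
(pc)² = E² − (m₀c²)² = (1028.7)² − (105.7)² = 1.047 × 10⁶ MeV², so pc = 1023 MeV.
λ = hc/(pc) = 1240 MeV·fm / 1023 MeV = 1.21 fm.

λ = 1.21 fm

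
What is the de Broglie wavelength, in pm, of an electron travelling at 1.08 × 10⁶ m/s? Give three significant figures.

λ = 674 pm

p = mv = 9.109 × 10⁻³¹ × 1.08 × 10⁶ = 9.838 × 10⁻²⁵ kg·m/s.
λ = h/p = 6.626 × 10⁻³⁴ / 9.838 × 10⁻²⁵ = 6.74 × 10⁻¹⁰ m = 674 pm.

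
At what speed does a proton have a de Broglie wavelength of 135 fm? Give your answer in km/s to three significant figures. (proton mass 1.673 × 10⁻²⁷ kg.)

v = 2930 km/s

p = h/λ = 6.626 × 10⁻³⁴ / 1.350 × 10⁻¹³ = 4.908 × 10⁻²¹ kg·m/s.
v = p/m = 4.908 × 10⁻²¹ / 1.673 × 10⁻²⁷ = 2.93 × 10⁶ m/s = 2930 km/s.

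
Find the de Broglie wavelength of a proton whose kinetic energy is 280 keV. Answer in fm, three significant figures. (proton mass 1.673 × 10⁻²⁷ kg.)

KE = 280 keV = 4.486 × 10⁻¹⁴ J.
p = √(2mKE) = √(2 × 1.673 × 10⁻²⁷ × 4.486 × 10⁻¹⁴) = 1.225 × 10⁻²⁰ kg·m/s.
λ = h/p = 6.626 × 10⁻³⁴ / 1.225 × 10⁻²⁰ = 5.41 × 10⁻¹⁴ m = 54.1 fm.

λ = 54.1 fm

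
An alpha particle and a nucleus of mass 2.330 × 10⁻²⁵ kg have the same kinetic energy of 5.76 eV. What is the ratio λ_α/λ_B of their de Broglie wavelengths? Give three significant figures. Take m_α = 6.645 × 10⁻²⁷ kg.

At fixed KE, p = √(2mKE) so λ = h/p ∝ 1/√m.
λ_α/λ_B = √(m_B/m_α) = √(2.330 × 10⁻²⁵/6.645 × 10⁻²⁷) = √(35.06) = 5.92.

λ_α/λ_B = 5.92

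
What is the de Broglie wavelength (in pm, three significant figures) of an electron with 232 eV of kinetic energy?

λ = 80.5 pm

KE = 232 eV = 3.717 × 10⁻¹⁷ J.
p = √(2mKE) = √(2 × 9.109 × 10⁻³¹ × 3.717 × 10⁻¹⁷) = 8.229 × 10⁻²⁴ kg·m/s.
λ = h/p = 6.626 × 10⁻³⁴ / 8.229 × 10⁻²⁴ = 8.05 × 10⁻¹¹ m = 80.5 pm.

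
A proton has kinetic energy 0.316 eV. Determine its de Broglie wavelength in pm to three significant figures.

KE = 0.316 eV = 5.062 × 10⁻²⁰ J.
p = √(2mKE) = √(2 × 1.673 × 10⁻²⁷ × 5.062 × 10⁻²⁰) = 1.301 × 10⁻²³ kg·m/s.
λ = h/p = 6.626 × 10⁻³⁴ / 1.301 × 10⁻²³ = 5.09 × 10⁻¹¹ m = 50.9 pm.

λ = 50.9 pm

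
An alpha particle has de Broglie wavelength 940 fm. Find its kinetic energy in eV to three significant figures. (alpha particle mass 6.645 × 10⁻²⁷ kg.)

p = h/λ = 6.626 × 10⁻³⁴ / 9.400 × 10⁻¹³ = 7.049 × 10⁻²² kg·m/s.
KE = p²/(2m) = (7.049 × 10⁻²²)² / (2 × 6.645 × 10⁻²⁷) = 3.739 × 10⁻¹⁷ J = 233 eV.

KE = 233 eV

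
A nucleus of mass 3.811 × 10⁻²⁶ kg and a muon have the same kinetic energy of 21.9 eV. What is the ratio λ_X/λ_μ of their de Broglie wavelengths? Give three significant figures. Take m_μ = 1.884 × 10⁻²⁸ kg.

At fixed KE, p = √(2mKE) so λ = h/p ∝ 1/√m.
λ_X/λ_μ = √(m_μ/m_X) = √(1.884 × 10⁻²⁸/3.811 × 10⁻²⁶) = √(4.944 × 10⁻³) = 0.0703.

λ_X/λ_μ = 0.0703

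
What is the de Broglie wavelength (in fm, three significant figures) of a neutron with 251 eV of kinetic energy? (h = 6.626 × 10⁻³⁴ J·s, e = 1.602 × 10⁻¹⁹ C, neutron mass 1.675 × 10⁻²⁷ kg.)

KE = 251 eV = 4.021 × 10⁻¹⁷ J.
p = √(2mKE) = √(2 × 1.675 × 10⁻²⁷ × 4.021 × 10⁻¹⁷) = 3.670 × 10⁻²² kg·m/s.
λ = h/p = 6.626 × 10⁻³⁴ / 3.670 × 10⁻²² = 1.81 × 10⁻¹² m = 1810 fm.

λ = 1810 fm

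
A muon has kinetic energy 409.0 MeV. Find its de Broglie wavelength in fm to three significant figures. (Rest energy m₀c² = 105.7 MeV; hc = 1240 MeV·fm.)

Total energy E = KE + m₀c² = 409.0 + 105.7 = 514.7 MeV.
(pc)² = E² − (m₀c²)² = (514.7)² − (105.7)² = 2.537 × 10⁵ MeV², so pc = 503.7 MeV.
λ = hc/(pc) = 1240 MeV·fm / 503.7 MeV = 2.46 fm.

λ = 2.46 fm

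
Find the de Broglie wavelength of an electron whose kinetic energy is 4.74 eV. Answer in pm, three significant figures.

KE = 4.74 eV = 7.593 × 10⁻¹⁹ J.
p = √(2mKE) = √(2 × 9.109 × 10⁻³¹ × 7.593 × 10⁻¹⁹) = 1.176 × 10⁻²⁴ kg·m/s.
λ = h/p = 6.626 × 10⁻³⁴ / 1.176 × 10⁻²⁴ = 5.63 × 10⁻¹⁰ m = 563 pm.

λ = 563 pm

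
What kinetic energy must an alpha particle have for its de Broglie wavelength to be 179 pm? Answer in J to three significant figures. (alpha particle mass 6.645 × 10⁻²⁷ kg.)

KE = 1.03 × 10⁻²¹ J

p = h/λ = 6.626 × 10⁻³⁴ / 1.790 × 10⁻¹⁰ = 3.702 × 10⁻²⁴ kg·m/s.
KE = p²/(2m) = (3.702 × 10⁻²⁴)² / (2 × 6.645 × 10⁻²⁷) = 1.031 × 10⁻²¹ J = 1.03 × 10⁻²¹ J.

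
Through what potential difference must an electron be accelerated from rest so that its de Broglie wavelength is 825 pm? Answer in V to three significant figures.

p = h/λ = 6.626 × 10⁻³⁴ / 8.250 × 10⁻¹⁰ = 8.032 × 10⁻²⁵ kg·m/s.
KE = p²/(2m) = 3.541 × 10⁻¹⁹ J.
V = KE/e = 3.541 × 10⁻¹⁹ / (1.602 × 10⁻¹⁹) = 2.21 V.

V = 2.21 V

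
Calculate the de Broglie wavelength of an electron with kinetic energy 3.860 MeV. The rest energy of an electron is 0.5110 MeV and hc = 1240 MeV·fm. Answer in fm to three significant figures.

Total energy E = KE + m₀c² = 3.860 + 0.5110 = 4.3710 MeV.
(pc)² = E² − (m₀c²)² = (4.3710)² − (0.5110)² = 18.84 MeV², so pc = 4.341 MeV.
λ = hc/(pc) = 1240 MeV·fm / 4.341 MeV = 286 fm.

λ = 286 fm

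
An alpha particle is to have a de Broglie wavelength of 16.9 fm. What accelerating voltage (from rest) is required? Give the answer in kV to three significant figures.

V = 361 kV

p = h/λ = 6.626 × 10⁻³⁴ / 1.690 × 10⁻¹⁴ = 3.921 × 10⁻²⁰ kg·m/s.
KE = p²/(2m) = 1.157 × 10⁻¹³ J.
V = KE/2e = 1.157 × 10⁻¹³ / (2 × 1.602 × 10⁻¹⁹) = 361 kV.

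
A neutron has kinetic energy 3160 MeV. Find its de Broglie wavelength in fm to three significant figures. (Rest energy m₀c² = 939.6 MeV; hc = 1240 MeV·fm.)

λ = 0.311 fm

Total energy E = KE + m₀c² = 3160 + 939.6 = 4099.6 MeV.
(pc)² = E² − (m₀c²)² = (4099.6)² − (939.6)² = 1.592 × 10⁷ MeV², so pc = 3990 MeV.
λ = hc/(pc) = 1240 MeV·fm / 3990 MeV = 0.311 fm.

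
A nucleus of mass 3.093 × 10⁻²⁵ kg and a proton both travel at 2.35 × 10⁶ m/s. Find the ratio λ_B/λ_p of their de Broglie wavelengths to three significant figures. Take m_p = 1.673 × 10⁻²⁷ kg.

λ_B/λ_p = 5.41 × 10⁻³

At fixed v, p = mv so λ = h/(mv) ∝ 1/m.
λ_B/λ_p = m_p/m_B = 1.673 × 10⁻²⁷/3.093 × 10⁻²⁵ = 5.41 × 10⁻³.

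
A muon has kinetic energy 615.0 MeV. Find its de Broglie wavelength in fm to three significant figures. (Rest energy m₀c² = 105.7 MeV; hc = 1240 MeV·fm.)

λ = 1.74 fm

Total energy E = KE + m₀c² = 615.0 + 105.7 = 720.7 MeV.
(pc)² = E² − (m₀c²)² = (720.7)² − (105.7)² = 5.082 × 10⁵ MeV², so pc = 712.9 MeV.
λ = hc/(pc) = 1240 MeV·fm / 712.9 MeV = 1.74 fm.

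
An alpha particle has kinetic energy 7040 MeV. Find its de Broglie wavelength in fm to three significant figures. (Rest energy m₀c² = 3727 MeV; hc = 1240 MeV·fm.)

Total energy E = KE + m₀c² = 7040 + 3727 = 10767 MeV.
(pc)² = E² − (m₀c²)² = (10767)² − (3727)² = 1.020 × 10⁸ MeV², so pc = 1.010 × 10⁴ MeV.
λ = hc/(pc) = 1240 MeV·fm / 1.010 × 10⁴ MeV = 0.123 fm.

λ = 0.123 fm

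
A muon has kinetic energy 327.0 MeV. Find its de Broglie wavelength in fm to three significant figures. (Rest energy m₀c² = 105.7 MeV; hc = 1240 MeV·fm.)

λ = 2.96 fm

Total energy E = KE + m₀c² = 327.0 + 105.7 = 432.7 MeV.
(pc)² = E² − (m₀c²)² = (432.7)² − (105.7)² = 1.761 × 10⁵ MeV², so pc = 419.6 MeV.
λ = hc/(pc) = 1240 MeV·fm / 419.6 MeV = 2.96 fm.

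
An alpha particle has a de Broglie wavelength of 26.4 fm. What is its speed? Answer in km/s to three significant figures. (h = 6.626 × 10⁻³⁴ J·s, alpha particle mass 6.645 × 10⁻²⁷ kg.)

v = 3780 km/s

p = h/λ = 6.626 × 10⁻³⁴ / 2.640 × 10⁻¹⁴ = 2.510 × 10⁻²⁰ kg·m/s.
v = p/m = 2.510 × 10⁻²⁰ / 6.645 × 10⁻²⁷ = 3.78 × 10⁶ m/s = 3780 km/s.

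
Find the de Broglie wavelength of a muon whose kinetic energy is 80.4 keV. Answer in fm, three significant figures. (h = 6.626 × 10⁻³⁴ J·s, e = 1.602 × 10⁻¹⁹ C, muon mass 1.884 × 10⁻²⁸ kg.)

KE = 80.4 keV = 1.288 × 10⁻¹⁴ J.
p = √(2mKE) = √(2 × 1.884 × 10⁻²⁸ × 1.288 × 10⁻¹⁴) = 2.203 × 10⁻²¹ kg·m/s.
λ = h/p = 6.626 × 10⁻³⁴ / 2.203 × 10⁻²¹ = 3.01 × 10⁻¹³ m = 301 fm.

λ = 301 fm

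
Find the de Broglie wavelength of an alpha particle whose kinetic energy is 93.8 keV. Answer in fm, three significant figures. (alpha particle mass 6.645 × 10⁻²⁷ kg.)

KE = 93.8 keV = 1.503 × 10⁻¹⁴ J.
p = √(2mKE) = √(2 × 6.645 × 10⁻²⁷ × 1.503 × 10⁻¹⁴) = 1.413 × 10⁻²⁰ kg·m/s.
λ = h/p = 6.626 × 10⁻³⁴ / 1.413 × 10⁻²⁰ = 4.69 × 10⁻¹⁴ m = 46.9 fm.

λ = 46.9 fm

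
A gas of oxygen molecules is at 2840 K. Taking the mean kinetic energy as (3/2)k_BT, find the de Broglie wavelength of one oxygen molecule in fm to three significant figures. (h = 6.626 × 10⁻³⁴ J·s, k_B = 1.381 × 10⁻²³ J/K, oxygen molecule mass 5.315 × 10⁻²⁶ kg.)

KE = (3/2)k_BT = 1.5 × 1.381 × 10⁻²³ × 2840 = 5.883 × 10⁻²⁰ J.
p = √(2mKE) = √(2 × 5.315 × 10⁻²⁶ × 5.883 × 10⁻²⁰) = 7.908 × 10⁻²³ kg·m/s.
λ = h/p = 8.38 × 10⁻¹² m = 8380 fm.

λ = 8380 fm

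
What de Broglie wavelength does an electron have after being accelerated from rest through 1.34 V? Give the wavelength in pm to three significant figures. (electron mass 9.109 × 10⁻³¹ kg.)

λ = 1060 pm

KE = eV = 1.602 × 10⁻¹⁹ × 1.340 = 2.147 × 10⁻¹⁹ J.
p = √(2mKE) = √(2 × 9.109 × 10⁻³¹ × 2.147 × 10⁻¹⁹) = 6.254 × 10⁻²⁵ kg·m/s.
λ = h/p = 6.626 × 10⁻³⁴ / 6.254 × 10⁻²⁵ = 1.06 × 10⁻⁹ m = 1060 pm.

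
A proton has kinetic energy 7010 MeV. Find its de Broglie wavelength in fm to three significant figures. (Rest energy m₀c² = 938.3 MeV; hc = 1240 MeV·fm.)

λ = 0.157 fm

Total energy E = KE + m₀c² = 7010 + 938.3 = 7948.3 MeV.
(pc)² = E² − (m₀c²)² = (7948.3)² − (938.3)² = 6.230 × 10⁷ MeV², so pc = 7893 MeV.
λ = hc/(pc) = 1240 MeV·fm / 7893 MeV = 0.157 fm.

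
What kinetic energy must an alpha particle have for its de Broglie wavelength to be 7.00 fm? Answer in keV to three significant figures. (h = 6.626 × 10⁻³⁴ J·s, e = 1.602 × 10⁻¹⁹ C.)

p = h/λ = 6.626 × 10⁻³⁴ / 7.000 × 10⁻¹⁵ = 9.466 × 10⁻²⁰ kg·m/s.
KE = p²/(2m) = (9.466 × 10⁻²⁰)² / (2 × 6.645 × 10⁻²⁷) = 6.742 × 10⁻¹³ J = 4210 keV.

KE = 4210 keV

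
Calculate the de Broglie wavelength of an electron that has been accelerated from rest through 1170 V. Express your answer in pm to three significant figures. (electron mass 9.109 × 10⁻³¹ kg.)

λ = 35.9 pm

KE = eV = 1.602 × 10⁻¹⁹ × 1170 = 1.874 × 10⁻¹⁶ J.
p = √(2mKE) = √(2 × 9.109 × 10⁻³¹ × 1.874 × 10⁻¹⁶) = 1.848 × 10⁻²³ kg·m/s.
λ = h/p = 6.626 × 10⁻³⁴ / 1.848 × 10⁻²³ = 3.59 × 10⁻¹¹ m = 35.9 pm.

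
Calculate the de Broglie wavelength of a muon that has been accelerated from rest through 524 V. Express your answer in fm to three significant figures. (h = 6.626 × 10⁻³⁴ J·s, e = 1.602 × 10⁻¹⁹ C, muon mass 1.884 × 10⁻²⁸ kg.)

KE = eV = 1.602 × 10⁻¹⁹ × 524.0 = 8.394 × 10⁻¹⁷ J.
p = √(2mKE) = √(2 × 1.884 × 10⁻²⁸ × 8.394 × 10⁻¹⁷) = 1.778 × 10⁻²² kg·m/s.
λ = h/p = 6.626 × 10⁻³⁴ / 1.778 × 10⁻²² = 3.73 × 10⁻¹² m = 3730 fm.

λ = 3730 fm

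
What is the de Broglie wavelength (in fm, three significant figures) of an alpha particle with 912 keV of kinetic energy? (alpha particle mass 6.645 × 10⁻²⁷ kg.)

λ = 15.0 fm

KE = 912 keV = 1.461 × 10⁻¹³ J.
p = √(2mKE) = √(2 × 6.645 × 10⁻²⁷ × 1.461 × 10⁻¹³) = 4.406 × 10⁻²⁰ kg·m/s.
λ = h/p = 6.626 × 10⁻³⁴ / 4.406 × 10⁻²⁰ = 1.50 × 10⁻¹⁴ m = 15.0 fm.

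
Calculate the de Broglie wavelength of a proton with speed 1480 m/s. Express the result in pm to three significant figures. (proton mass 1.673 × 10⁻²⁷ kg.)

p = mv = 1.673 × 10⁻²⁷ × 1480 = 2.476 × 10⁻²⁴ kg·m/s.
λ = h/p = 6.626 × 10⁻³⁴ / 2.476 × 10⁻²⁴ = 2.68 × 10⁻¹⁰ m = 268 pm.

λ = 268 pm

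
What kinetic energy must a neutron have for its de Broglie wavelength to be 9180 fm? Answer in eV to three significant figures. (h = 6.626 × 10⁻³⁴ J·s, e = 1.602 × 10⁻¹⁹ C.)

p = h/λ = 6.626 × 10⁻³⁴ / 9.180 × 10⁻¹² = 7.218 × 10⁻²³ kg·m/s.
KE = p²/(2m) = (7.218 × 10⁻²³)² / (2 × 1.675 × 10⁻²⁷) = 1.555 × 10⁻¹⁸ J = 9.71 eV.

KE = 9.71 eV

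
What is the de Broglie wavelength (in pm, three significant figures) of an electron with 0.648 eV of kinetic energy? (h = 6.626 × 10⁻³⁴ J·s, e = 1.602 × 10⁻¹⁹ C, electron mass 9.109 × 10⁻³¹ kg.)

λ = 1520 pm

KE = 0.648 eV = 1.038 × 10⁻¹⁹ J.
p = √(2mKE) = √(2 × 9.109 × 10⁻³¹ × 1.038 × 10⁻¹⁹) = 4.349 × 10⁻²⁵ kg·m/s.
λ = h/p = 6.626 × 10⁻³⁴ / 4.349 × 10⁻²⁵ = 1.52 × 10⁻⁹ m = 1520 pm.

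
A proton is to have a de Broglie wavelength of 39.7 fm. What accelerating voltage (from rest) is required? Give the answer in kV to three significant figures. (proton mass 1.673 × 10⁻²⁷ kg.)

p = h/λ = 6.626 × 10⁻³⁴ / 3.970 × 10⁻¹⁴ = 1.669 × 10⁻²⁰ kg·m/s.
KE = p²/(2m) = 8.325 × 10⁻¹⁴ J.
V = KE/e = 8.325 × 10⁻¹⁴ / (1.602 × 10⁻¹⁹) = 520 kV.

V = 520 kV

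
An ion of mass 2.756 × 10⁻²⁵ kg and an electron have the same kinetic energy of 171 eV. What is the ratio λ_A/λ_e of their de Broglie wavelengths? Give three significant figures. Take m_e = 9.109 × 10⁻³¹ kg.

At fixed KE, p = √(2mKE) so λ = h/p ∝ 1/√m.
λ_A/λ_e = √(m_e/m_A) = √(9.109 × 10⁻³¹/2.756 × 10⁻²⁵) = √(3.305 × 10⁻⁶) = 1.82 × 10⁻³.

λ_A/λ_e = 1.82 × 10⁻³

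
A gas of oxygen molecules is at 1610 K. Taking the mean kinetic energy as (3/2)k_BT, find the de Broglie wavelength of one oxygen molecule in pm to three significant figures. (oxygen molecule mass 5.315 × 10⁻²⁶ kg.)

KE = (3/2)k_BT = 1.5 × 1.381 × 10⁻²³ × 1610 = 3.335 × 10⁻²⁰ J.
p = √(2mKE) = √(2 × 5.315 × 10⁻²⁶ × 3.335 × 10⁻²⁰) = 5.954 × 10⁻²³ kg·m/s.
λ = h/p = 1.11 × 10⁻¹¹ m = 11.1 pm.

λ = 11.1 pm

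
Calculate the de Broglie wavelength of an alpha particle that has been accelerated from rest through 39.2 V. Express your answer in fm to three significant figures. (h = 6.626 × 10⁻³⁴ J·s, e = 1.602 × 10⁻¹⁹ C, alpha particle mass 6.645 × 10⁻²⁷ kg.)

KE = 2eV = 2 × 1.602 × 10⁻¹⁹ × 39.20 = 1.256 × 10⁻¹⁷ J.
p = √(2mKE) = √(2 × 6.645 × 10⁻²⁷ × 1.256 × 10⁻¹⁷) = 4.086 × 10⁻²² kg·m/s.
λ = h/p = 6.626 × 10⁻³⁴ / 4.086 × 10⁻²² = 1.62 × 10⁻¹² m = 1620 fm.

λ = 1620 fm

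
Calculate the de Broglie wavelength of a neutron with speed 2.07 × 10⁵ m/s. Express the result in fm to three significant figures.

p = mv = 1.675 × 10⁻²⁷ × 2.07 × 10⁵ = 3.467 × 10⁻²² kg·m/s.
λ = h/p = 6.626 × 10⁻³⁴ / 3.467 × 10⁻²² = 1.91 × 10⁻¹² m = 1910 fm.

λ = 1910 fm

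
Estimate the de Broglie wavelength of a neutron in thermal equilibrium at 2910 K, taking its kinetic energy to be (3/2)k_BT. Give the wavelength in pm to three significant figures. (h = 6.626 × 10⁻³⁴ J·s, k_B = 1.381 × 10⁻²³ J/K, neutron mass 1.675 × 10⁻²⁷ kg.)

λ = 46.6 pm

KE = (3/2)k_BT = 1.5 × 1.381 × 10⁻²³ × 2910 = 6.028 × 10⁻²⁰ J.
p = √(2mKE) = √(2 × 1.675 × 10⁻²⁷ × 6.028 × 10⁻²⁰) = 1.421 × 10⁻²³ kg·m/s.
λ = h/p = 4.66 × 10⁻¹¹ m = 46.6 pm.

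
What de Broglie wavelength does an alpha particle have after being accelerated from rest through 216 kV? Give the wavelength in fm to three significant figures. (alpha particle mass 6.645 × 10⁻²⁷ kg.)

λ = 21.8 fm

KE = 2eV = 2 × 1.602 × 10⁻¹⁹ × 2.160 × 10⁵ = 6.921 × 10⁻¹⁴ J.
p = √(2mKE) = √(2 × 6.645 × 10⁻²⁷ × 6.921 × 10⁻¹⁴) = 3.033 × 10⁻²⁰ kg·m/s.
λ = h/p = 6.626 × 10⁻³⁴ / 3.033 × 10⁻²⁰ = 2.18 × 10⁻¹⁴ m = 21.8 fm.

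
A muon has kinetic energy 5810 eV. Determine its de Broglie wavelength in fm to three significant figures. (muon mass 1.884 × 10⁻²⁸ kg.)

λ = 1120 fm

KE = 5810 eV = 9.308 × 10⁻¹⁶ J.
p = √(2mKE) = √(2 × 1.884 × 10⁻²⁸ × 9.308 × 10⁻¹⁶) = 5.922 × 10⁻²² kg·m/s.
λ = h/p = 6.626 × 10⁻³⁴ / 5.922 × 10⁻²² = 1.12 × 10⁻¹² m = 1120 fm.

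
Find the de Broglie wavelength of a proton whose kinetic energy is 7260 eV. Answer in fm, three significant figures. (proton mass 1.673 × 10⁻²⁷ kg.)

KE = 7260 eV = 1.163 × 10⁻¹⁵ J.
p = √(2mKE) = √(2 × 1.673 × 10⁻²⁷ × 1.163 × 10⁻¹⁵) = 1.973 × 10⁻²¹ kg·m/s.
λ = h/p = 6.626 × 10⁻³⁴ / 1.973 × 10⁻²¹ = 3.36 × 10⁻¹³ m = 336 fm.

λ = 336 fm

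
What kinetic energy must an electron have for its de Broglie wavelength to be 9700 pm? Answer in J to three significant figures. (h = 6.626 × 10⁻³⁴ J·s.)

KE = 2.56 × 10⁻²¹ J

p = h/λ = 6.626 × 10⁻³⁴ / 9.700 × 10⁻⁹ = 6.831 × 10⁻²⁶ kg·m/s.
KE = p²/(2m) = (6.831 × 10⁻²⁶)² / (2 × 9.109 × 10⁻³¹) = 2.561 × 10⁻²¹ J = 2.56 × 10⁻²¹ J.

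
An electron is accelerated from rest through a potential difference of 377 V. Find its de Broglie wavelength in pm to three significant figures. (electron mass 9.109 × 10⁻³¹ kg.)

λ = 63.2 pm

KE = eV = 1.602 × 10⁻¹⁹ × 377.0 = 6.040 × 10⁻¹⁷ J.
p = √(2mKE) = √(2 × 9.109 × 10⁻³¹ × 6.040 × 10⁻¹⁷) = 1.049 × 10⁻²³ kg·m/s.
λ = h/p = 6.626 × 10⁻³⁴ / 1.049 × 10⁻²³ = 6.32 × 10⁻¹¹ m = 63.2 pm.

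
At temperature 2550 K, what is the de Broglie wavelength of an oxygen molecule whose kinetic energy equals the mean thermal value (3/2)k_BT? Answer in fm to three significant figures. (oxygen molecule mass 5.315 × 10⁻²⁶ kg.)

λ = 8840 fm

KE = (3/2)k_BT = 1.5 × 1.381 × 10⁻²³ × 2550 = 5.282 × 10⁻²⁰ J.
p = √(2mKE) = √(2 × 5.315 × 10⁻²⁶ × 5.282 × 10⁻²⁰) = 7.493 × 10⁻²³ kg·m/s.
λ = h/p = 8.84 × 10⁻¹² m = 8840 fm.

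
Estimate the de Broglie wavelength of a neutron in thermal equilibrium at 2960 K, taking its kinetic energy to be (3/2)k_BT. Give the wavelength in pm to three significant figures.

KE = (3/2)k_BT = 1.5 × 1.381 × 10⁻²³ × 2960 = 6.132 × 10⁻²⁰ J.
p = √(2mKE) = √(2 × 1.675 × 10⁻²⁷ × 6.132 × 10⁻²⁰) = 1.433 × 10⁻²³ kg·m/s.
λ = h/p = 4.62 × 10⁻¹¹ m = 46.2 pm.

λ = 46.2 pm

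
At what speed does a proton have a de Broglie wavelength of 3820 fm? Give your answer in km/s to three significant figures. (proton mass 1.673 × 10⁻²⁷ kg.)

v = 104 km/s

p = h/λ = 6.626 × 10⁻³⁴ / 3.820 × 10⁻¹² = 1.735 × 10⁻²² kg·m/s.
v = p/m = 1.735 × 10⁻²² / 1.673 × 10⁻²⁷ = 1.04 × 10⁵ m/s = 104 km/s.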